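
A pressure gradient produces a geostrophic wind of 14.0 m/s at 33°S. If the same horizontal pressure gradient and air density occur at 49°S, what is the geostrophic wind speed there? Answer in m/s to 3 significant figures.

10.1 m/s

With the same pressure gradient and density, V_g ∝ 1/f ∝ 1/sin φ.
V₂ = V₁ · sin φ₁ / sin φ₂ = 14.0 × sin 33° / sin 49°
V₂ = 14.0 × 0.5446/0.7547 = 10.1 m/s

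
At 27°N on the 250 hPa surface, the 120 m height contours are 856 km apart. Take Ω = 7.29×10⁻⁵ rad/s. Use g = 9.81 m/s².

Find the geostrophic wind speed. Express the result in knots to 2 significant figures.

Coriolis parameter at 27°N:
f = 2Ω sin φ = 2 × 7.29×10⁻⁵ × sin 27° = 6.62×10⁻⁵ s⁻¹
Height gradient: |∂Z/∂n| = 120 m / 856000 m = 1.40×10⁻⁴
On a pressure surface, geostrophic balance gives V_g = (g/f)|∂Z/∂n|:
V_g = 9.81 × 1.40×10⁻⁴ / 6.62×10⁻⁵ = 20.8 m/s
Converting: 20.8 m/s × 1.944 = 40 knots

40 knots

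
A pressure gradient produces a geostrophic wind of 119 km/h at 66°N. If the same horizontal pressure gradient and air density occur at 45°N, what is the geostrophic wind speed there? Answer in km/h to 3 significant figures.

154 km/h

With the same pressure gradient and density, V_g ∝ 1/f ∝ 1/sin φ.
V₂ = V₁ · sin φ₁ / sin φ₂ = 119 × sin 66° / sin 45°
V₂ = 119 × 0.9135/0.7071 = 154 km/h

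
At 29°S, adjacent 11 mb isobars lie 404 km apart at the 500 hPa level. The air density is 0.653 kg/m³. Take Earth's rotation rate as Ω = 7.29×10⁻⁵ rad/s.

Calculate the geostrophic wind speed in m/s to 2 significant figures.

Coriolis parameter at 29°S:
f = 2Ω sin φ = 2 × 7.29×10⁻⁵ × sin 29° = 7.07×10⁻⁵ s⁻¹
Pressure gradient: |∂P/∂n| = 1100 Pa / 404000 m = 2.72×10⁻³ Pa/m
Geostrophic balance (pressure-gradient force = Coriolis force):
V_g = (1/(fρ)) |∂P/∂n| = 2.72×10⁻³ / (7.07×10⁻⁵ × 0.653) = 59.0 m/s

59 m/s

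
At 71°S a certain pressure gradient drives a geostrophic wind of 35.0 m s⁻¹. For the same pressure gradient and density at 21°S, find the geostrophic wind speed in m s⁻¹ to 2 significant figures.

With the same pressure gradient and density, V_g ∝ 1/f ∝ 1/sin φ.
V₂ = V₁ · sin φ₁ / sin φ₂ = 35.0 × sin 71° / sin 21°
V₂ = 35.0 × 0.9455/0.3584 = 92 m s⁻¹

92 m s⁻¹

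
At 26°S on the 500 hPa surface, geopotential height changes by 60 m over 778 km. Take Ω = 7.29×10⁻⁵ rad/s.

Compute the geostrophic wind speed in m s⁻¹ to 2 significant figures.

12 m s⁻¹

Coriolis parameter at 26°S:
f = 2Ω sin φ = 2 × 7.29×10⁻⁵ × sin 26° = 6.39×10⁻⁵ s⁻¹
Height gradient: |∂Z/∂n| = 60 m / 778000 m = 7.71×10⁻⁵
On a pressure surface, geostrophic balance gives V_g = (g/f)|∂Z/∂n|:
V_g = 9.81 × 7.71×10⁻⁵ / 6.39×10⁻⁵ = 11.8 m/s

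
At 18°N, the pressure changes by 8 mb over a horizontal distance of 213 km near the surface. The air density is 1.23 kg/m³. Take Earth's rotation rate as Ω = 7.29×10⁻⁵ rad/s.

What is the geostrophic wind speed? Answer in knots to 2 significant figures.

130 knots

Coriolis parameter at 18°N:
f = 2Ω sin φ = 2 × 7.29×10⁻⁵ × sin 18° = 4.51×10⁻⁵ s⁻¹
Pressure gradient: |∂P/∂n| = 800 Pa / 213000 m = 3.76×10⁻³ Pa/m
Geostrophic balance (pressure-gradient force = Coriolis force):
V_g = (1/(fρ)) |∂P/∂n| = 3.76×10⁻³ / (4.51×10⁻⁵ × 1.23) = 67.8 m/s
Converting: 67.8 m/s × 1.944 = 130 knots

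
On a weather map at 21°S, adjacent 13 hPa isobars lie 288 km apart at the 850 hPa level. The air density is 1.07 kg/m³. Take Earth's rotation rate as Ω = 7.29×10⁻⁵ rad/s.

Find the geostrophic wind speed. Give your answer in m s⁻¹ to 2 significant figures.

Coriolis parameter at 21°S:
f = 2Ω sin φ = 2 × 7.29×10⁻⁵ × sin 21° = 5.23×10⁻⁵ s⁻¹
Pressure gradient: |∂P/∂n| = 1300 Pa / 288000 m = 4.51×10⁻³ Pa/m
Geostrophic balance (pressure-gradient force = Coriolis force):
V_g = (1/(fρ)) |∂P/∂n| = 4.51×10⁻³ / (5.23×10⁻⁵ × 1.07) = 80.7 m/s

81 m s⁻¹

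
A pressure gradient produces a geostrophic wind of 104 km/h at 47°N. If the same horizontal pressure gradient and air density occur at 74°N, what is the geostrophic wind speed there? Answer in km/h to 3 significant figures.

With the same pressure gradient and density, V_g ∝ 1/f ∝ 1/sin φ.
V₂ = V₁ · sin φ₁ / sin φ₂ = 104 × sin 47° / sin 74°
V₂ = 104 × 0.7314/0.9613 = 79.1 km/h

79.1 km/h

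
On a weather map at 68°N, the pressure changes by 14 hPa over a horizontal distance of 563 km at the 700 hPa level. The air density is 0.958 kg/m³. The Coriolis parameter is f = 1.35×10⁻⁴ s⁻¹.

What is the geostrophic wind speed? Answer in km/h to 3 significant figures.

Pressure gradient: |∂P/∂n| = 1400 Pa / 563000 m = 2.49×10⁻³ Pa/m
Geostrophic balance (pressure-gradient force = Coriolis force):
V_g = (1/(fρ)) |∂P/∂n| = 2.49×10⁻³ / (1.35×10⁻⁴ × 0.958) = 19.2 m/s
Converting: 19.2 m/s × 3.6 = 69.2 km/h

69.2 km/h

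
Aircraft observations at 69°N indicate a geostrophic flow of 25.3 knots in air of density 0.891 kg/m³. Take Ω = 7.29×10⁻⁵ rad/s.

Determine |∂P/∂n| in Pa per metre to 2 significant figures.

1.6×10⁻³ Pa/m

Coriolis parameter at 69°N:
f = 2Ω sin φ = 2 × 7.29×10⁻⁵ × sin 69° = 1.36×10⁻⁴ s⁻¹
Wind speed in SI: 25.3 knots = 13.0 m/s
Geostrophic balance rearranged: |∂P/∂n| = f ρ V_g
|∂P/∂n| = 1.36×10⁻⁴ × 0.891 × 13.0 = 1.58×10⁻³ Pa/m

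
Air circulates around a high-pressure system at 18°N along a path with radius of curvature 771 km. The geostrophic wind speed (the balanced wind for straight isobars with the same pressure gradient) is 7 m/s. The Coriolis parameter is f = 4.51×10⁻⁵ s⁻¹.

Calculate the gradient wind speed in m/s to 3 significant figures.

9.71 m/s

Around a high, pressure-gradient force acts outward with centrifugal, so Coriolis balances both:
fV = (1/ρ)|∂P/∂n| + V²/R  →  V² − fR·V + fR·V_g = 0
With fR = 4.51×10⁻⁵ × 771×10³ m = 34.8 m/s:
V = [fR − √((fR)² − 4 fR V_g)]/2 = [34.8 − √(34.8² − 4×34.8×7)]/2 = 9.71 m/s
Supergeostrophic (V > V_g = 7 m/s), as expected around a high.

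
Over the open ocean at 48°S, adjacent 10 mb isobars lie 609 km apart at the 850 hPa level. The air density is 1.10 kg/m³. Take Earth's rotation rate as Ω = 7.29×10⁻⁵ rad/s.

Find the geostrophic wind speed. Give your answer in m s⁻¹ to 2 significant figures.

14 m s⁻¹

Coriolis parameter at 48°S:
f = 2Ω sin φ = 2 × 7.29×10⁻⁵ × sin 48° = 1.08×10⁻⁴ s⁻¹
Pressure gradient: |∂P/∂n| = 1000 Pa / 609000 m = 1.64×10⁻³ Pa/m
Geostrophic balance (pressure-gradient force = Coriolis force):
V_g = (1/(fρ)) |∂P/∂n| = 1.64×10⁻³ / (1.08×10⁻⁴ × 1.10) = 13.8 m/s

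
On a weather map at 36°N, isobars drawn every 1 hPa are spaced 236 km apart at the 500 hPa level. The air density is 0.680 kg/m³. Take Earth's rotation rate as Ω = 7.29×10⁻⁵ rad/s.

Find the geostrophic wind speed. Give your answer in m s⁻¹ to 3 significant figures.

Coriolis parameter at 36°N:
f = 2Ω sin φ = 2 × 7.29×10⁻⁵ × sin 36° = 8.57×10⁻⁵ s⁻¹
Pressure gradient: |∂P/∂n| = 100 Pa / 236000 m = 4.24×10⁻⁴ Pa/m
Geostrophic balance (pressure-gradient force = Coriolis force):
V_g = (1/(fρ)) |∂P/∂n| = 4.24×10⁻⁴ / (8.57×10⁻⁵ × 0.680) = 7.27 m/s

7.27 m s⁻¹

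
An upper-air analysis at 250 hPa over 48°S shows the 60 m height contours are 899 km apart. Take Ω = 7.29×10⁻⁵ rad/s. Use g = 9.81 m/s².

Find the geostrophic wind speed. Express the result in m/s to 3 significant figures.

Coriolis parameter at 48°S:
f = 2Ω sin φ = 2 × 7.29×10⁻⁵ × sin 48° = 1.08×10⁻⁴ s⁻¹
Height gradient: |∂Z/∂n| = 60 m / 899000 m = 6.67×10⁻⁵
On a pressure surface, geostrophic balance gives V_g = (g/f)|∂Z/∂n|:
V_g = 9.81 × 6.67×10⁻⁵ / 1.08×10⁻⁴ = 6.04 m/s

6.04 m/s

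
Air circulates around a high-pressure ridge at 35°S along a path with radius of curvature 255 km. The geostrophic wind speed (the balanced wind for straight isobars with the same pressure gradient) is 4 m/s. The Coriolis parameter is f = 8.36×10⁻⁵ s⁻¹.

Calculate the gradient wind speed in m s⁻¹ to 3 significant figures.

Around a high, pressure-gradient force acts outward with centrifugal, so Coriolis balances both:
fV = (1/ρ)|∂P/∂n| + V²/R  →  V² − fR·V + fR·V_g = 0
With fR = 8.36×10⁻⁵ × 255×10³ m = 21.3 m/s:
V = [fR − √((fR)² − 4 fR V_g)]/2 = [21.3 − √(21.3² − 4×21.3×4)]/2 = 5.34 m/s
Supergeostrophic (V > V_g = 4 m/s), as expected around a high.

5.34 m s⁻¹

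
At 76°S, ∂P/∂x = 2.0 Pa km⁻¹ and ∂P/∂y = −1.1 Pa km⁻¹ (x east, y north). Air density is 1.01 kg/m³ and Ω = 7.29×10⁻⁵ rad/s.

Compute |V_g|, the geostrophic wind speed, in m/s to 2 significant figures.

Coriolis parameter at 76°S:
f = 2Ω sin φ = 2 × 7.29×10⁻⁵ × sin 76° = 1.41×10⁻⁴ s⁻¹
In the Southern Hemisphere f is negative: f = −1.41×10⁻⁴ s⁻¹.
Component geostrophic relations (x east, y north):
u_g = −(1/(fρ)) ∂P/∂y,  v_g = (1/(fρ)) ∂P/∂x
u_g = −(−1.1×10⁻³)/(−1.41×10⁻⁴ × 1.01) = −7.70 m/s;  v_g = (2.0×10⁻³)/(−1.41×10⁻⁴ × 1.01) = −14.0 m/s
|V_g| = √(u_g² + v_g²) = 16.0 m/s

16 m/s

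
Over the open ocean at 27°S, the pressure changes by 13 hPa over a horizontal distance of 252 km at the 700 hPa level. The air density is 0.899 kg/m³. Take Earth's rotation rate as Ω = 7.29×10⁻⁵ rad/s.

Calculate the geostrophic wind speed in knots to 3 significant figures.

169 knots

Coriolis parameter at 27°S:
f = 2Ω sin φ = 2 × 7.29×10⁻⁵ × sin 27° = 6.62×10⁻⁵ s⁻¹
Pressure gradient: |∂P/∂n| = 1300 Pa / 252000 m = 5.16×10⁻³ Pa/m
Geostrophic balance (pressure-gradient force = Coriolis force):
V_g = (1/(fρ)) |∂P/∂n| = 5.16×10⁻³ / (6.62×10⁻⁵ × 0.899) = 86.7 m/s
Converting: 86.7 m/s × 1.944 = 169 knots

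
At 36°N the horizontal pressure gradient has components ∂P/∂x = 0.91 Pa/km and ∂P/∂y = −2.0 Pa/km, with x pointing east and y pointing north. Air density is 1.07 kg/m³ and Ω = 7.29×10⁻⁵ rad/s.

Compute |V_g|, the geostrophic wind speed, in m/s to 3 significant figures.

24.0 m/s

Coriolis parameter at 36°N:
f = 2Ω sin φ = 2 × 7.29×10⁻⁵ × sin 36° = 8.57×10⁻⁵ s⁻¹
Component geostrophic relations (x east, y north):
u_g = −(1/(fρ)) ∂P/∂y,  v_g = (1/(fρ)) ∂P/∂x
u_g = −(−2.0×10⁻³)/(8.57×10⁻⁵ × 1.07) = 21.8 m/s;  v_g = (0.91×10⁻³)/(8.57×10⁻⁵ × 1.07) = 9.92 m/s
|V_g| = √(u_g² + v_g²) = 24.0 m/s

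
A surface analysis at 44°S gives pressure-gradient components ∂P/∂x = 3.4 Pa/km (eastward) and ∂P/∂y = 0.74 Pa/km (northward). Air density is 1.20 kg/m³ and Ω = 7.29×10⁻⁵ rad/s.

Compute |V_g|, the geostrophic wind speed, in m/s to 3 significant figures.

Coriolis parameter at 44°S:
f = 2Ω sin φ = 2 × 7.29×10⁻⁵ × sin 44° = 1.01×10⁻⁴ s⁻¹
In the Southern Hemisphere f is negative: f = −1.01×10⁻⁴ s⁻¹.
Component geostrophic relations (x east, y north):
u_g = −(1/(fρ)) ∂P/∂y,  v_g = (1/(fρ)) ∂P/∂x
u_g = −(0.74×10⁻³)/(−1.01×10⁻⁴ × 1.20) = 6.09 m/s;  v_g = (3.4×10⁻³)/(−1.01×10⁻⁴ × 1.20) = −28.0 m/s
|V_g| = √(u_g² + v_g²) = 28.6 m/s

28.6 m/s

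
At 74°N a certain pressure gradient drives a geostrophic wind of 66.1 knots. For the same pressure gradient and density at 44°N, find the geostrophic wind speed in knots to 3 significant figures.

With the same pressure gradient and density, V_g ∝ 1/f ∝ 1/sin φ.
V₂ = V₁ · sin φ₁ / sin φ₂ = 66.1 × sin 74° / sin 44°
V₂ = 66.1 × 0.9613/0.6947 = 91.5 knots

91.5 knots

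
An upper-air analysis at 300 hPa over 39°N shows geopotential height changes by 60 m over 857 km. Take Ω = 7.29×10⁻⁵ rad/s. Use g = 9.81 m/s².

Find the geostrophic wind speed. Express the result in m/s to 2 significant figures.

7.5 m/s

Coriolis parameter at 39°N:
f = 2Ω sin φ = 2 × 7.29×10⁻⁵ × sin 39° = 9.18×10⁻⁵ s⁻¹
Height gradient: |∂Z/∂n| = 60 m / 857000 m = 7.00×10⁻⁵
On a pressure surface, geostrophic balance gives V_g = (g/f)|∂Z/∂n|:
V_g = 9.81 × 7.00×10⁻⁵ / 9.18×10⁻⁵ = 7.49 m/s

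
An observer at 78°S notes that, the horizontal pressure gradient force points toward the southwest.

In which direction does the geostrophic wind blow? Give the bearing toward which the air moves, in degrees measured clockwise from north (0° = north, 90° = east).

135°

The pressure-gradient force points toward the southwest (bearing 225°).
Geostrophic balance: in the Southern Hemisphere the Coriolis force deflects motion to the left, so the geostrophic wind blows 90° to the left of the pressure-gradient force (low pressure on the right).
Rotating 225° by 90° counterclockwise gives 135° — the wind blows toward the southeast.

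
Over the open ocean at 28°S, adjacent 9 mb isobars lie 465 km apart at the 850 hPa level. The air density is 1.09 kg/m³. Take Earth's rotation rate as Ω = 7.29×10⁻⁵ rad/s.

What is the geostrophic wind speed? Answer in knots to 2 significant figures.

50 knots

Coriolis parameter at 28°S:
f = 2Ω sin φ = 2 × 7.29×10⁻⁵ × sin 28° = 6.84×10⁻⁵ s⁻¹
Pressure gradient: |∂P/∂n| = 900 Pa / 465000 m = 1.94×10⁻³ Pa/m
Geostrophic balance (pressure-gradient force = Coriolis force):
V_g = (1/(fρ)) |∂P/∂n| = 1.94×10⁻³ / (6.84×10⁻⁵ × 1.09) = 25.9 m/s
Converting: 25.9 m/s × 1.944 = 50 knots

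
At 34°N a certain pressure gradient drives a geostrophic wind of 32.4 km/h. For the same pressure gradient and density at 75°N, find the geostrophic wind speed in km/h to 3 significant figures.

With the same pressure gradient and density, V_g ∝ 1/f ∝ 1/sin φ.
V₂ = V₁ · sin φ₁ / sin φ₂ = 32.4 × sin 34° / sin 75°
V₂ = 32.4 × 0.5592/0.9659 = 18.8 km/h

18.8 km/h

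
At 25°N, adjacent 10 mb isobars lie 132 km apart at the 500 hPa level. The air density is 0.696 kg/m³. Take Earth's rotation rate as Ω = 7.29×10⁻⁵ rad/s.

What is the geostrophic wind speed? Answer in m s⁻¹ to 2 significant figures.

Coriolis parameter at 25°N:
f = 2Ω sin φ = 2 × 7.29×10⁻⁵ × sin 25° = 6.16×10⁻⁵ s⁻¹
Pressure gradient: |∂P/∂n| = 1000 Pa / 132000 m = 7.58×10⁻³ Pa/m
Geostrophic balance (pressure-gradient force = Coriolis force):
V_g = (1/(fρ)) |∂P/∂n| = 7.58×10⁻³ / (6.16×10⁻⁵ × 0.696) = 177 m/s

180 m s⁻¹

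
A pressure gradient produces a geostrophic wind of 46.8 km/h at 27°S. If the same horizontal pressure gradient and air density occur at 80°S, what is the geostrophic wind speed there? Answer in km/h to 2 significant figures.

22 km/h

With the same pressure gradient and density, V_g ∝ 1/f ∝ 1/sin φ.
V₂ = V₁ · sin φ₁ / sin φ₂ = 46.8 × sin 27° / sin 80°
V₂ = 46.8 × 0.4540/0.9848 = 22 km/h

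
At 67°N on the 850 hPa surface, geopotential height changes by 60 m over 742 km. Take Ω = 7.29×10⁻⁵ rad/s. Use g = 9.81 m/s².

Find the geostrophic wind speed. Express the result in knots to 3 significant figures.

Coriolis parameter at 67°N:
f = 2Ω sin φ = 2 × 7.29×10⁻⁵ × sin 67° = 1.34×10⁻⁴ s⁻¹
Height gradient: |∂Z/∂n| = 60 m / 742000 m = 8.09×10⁻⁵
On a pressure surface, geostrophic balance gives V_g = (g/f)|∂Z/∂n|:
V_g = 9.81 × 8.09×10⁻⁵ / 1.34×10⁻⁴ = 5.91 m/s
Converting: 5.91 m/s × 1.944 = 11.5 knots

11.5 knots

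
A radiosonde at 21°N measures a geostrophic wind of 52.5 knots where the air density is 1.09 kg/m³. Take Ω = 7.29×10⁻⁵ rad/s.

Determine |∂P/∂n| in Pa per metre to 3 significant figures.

Coriolis parameter at 21°N:
f = 2Ω sin φ = 2 × 7.29×10⁻⁵ × sin 21° = 5.23×10⁻⁵ s⁻¹
Wind speed in SI: 52.5 knots = 27.0 m/s
Geostrophic balance rearranged: |∂P/∂n| = f ρ V_g
|∂P/∂n| = 5.23×10⁻⁵ × 1.09 × 27.0 = 1.54×10⁻³ Pa/m

1.54×10⁻³ Pa/m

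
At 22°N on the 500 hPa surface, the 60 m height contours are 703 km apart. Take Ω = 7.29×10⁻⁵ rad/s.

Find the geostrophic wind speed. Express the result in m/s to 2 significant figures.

Coriolis parameter at 22°N:
f = 2Ω sin φ = 2 × 7.29×10⁻⁵ × sin 22° = 5.46×10⁻⁵ s⁻¹
Height gradient: |∂Z/∂n| = 60 m / 703000 m = 8.53×10⁻⁵
On a pressure surface, geostrophic balance gives V_g = (g/f)|∂Z/∂n|:
V_g = 9.81 × 8.53×10⁻⁵ / 5.46×10⁻⁵ = 15.3 m/s

15 m/s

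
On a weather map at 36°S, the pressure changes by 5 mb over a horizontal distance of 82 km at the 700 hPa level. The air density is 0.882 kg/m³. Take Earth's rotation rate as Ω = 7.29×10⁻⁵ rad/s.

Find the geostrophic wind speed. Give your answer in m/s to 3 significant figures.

80.7 m/s

Coriolis parameter at 36°S:
f = 2Ω sin φ = 2 × 7.29×10⁻⁵ × sin 36° = 8.57×10⁻⁵ s⁻¹
Pressure gradient: |∂P/∂n| = 500 Pa / 82000 m = 6.10×10⁻³ Pa/m
Geostrophic balance (pressure-gradient force = Coriolis force):
V_g = (1/(fρ)) |∂P/∂n| = 6.10×10⁻³ / (8.57×10⁻⁵ × 0.882) = 80.7 m/s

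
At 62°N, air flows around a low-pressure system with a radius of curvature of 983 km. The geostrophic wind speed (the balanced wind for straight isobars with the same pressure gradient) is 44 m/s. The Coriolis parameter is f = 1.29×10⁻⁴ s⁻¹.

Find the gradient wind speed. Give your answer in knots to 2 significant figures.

67 knots

Around a low, centrifugal force acts outward with Coriolis, so pressure-gradient force balances both:
(1/ρ)|∂P/∂n| = fV + V²/R  →  V² + fR·V − fR·V_g = 0
With fR = 1.29×10⁻⁴ × 983×10³ m = 127 m/s:
V = [−fR + √((fR)² + 4 fR V_g)]/2 = [−127 + √(127² + 4×127×44)]/2 = 34.6 m/s
Subgeostrophic (V < V_g = 44 m/s), as expected around a low.
Converting: 34.6 m/s × 1.944 = 67 knots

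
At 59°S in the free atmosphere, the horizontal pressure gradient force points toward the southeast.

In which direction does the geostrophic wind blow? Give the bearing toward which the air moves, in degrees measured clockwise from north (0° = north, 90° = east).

The pressure-gradient force points toward the southeast (bearing 135°).
Geostrophic balance: in the Southern Hemisphere the Coriolis force deflects motion to the left, so the geostrophic wind blows 90° to the left of the pressure-gradient force (low pressure on the right).
Rotating 135° by 90° counterclockwise gives 045° — the wind blows toward the northeast.

045°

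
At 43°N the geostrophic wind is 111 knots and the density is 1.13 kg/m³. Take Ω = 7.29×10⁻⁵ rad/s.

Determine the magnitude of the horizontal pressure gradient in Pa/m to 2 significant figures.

Coriolis parameter at 43°N:
f = 2Ω sin φ = 2 × 7.29×10⁻⁵ × sin 43° = 9.94×10⁻⁵ s⁻¹
Wind speed in SI: 111 knots = 57.1 m/s
Geostrophic balance rearranged: |∂P/∂n| = f ρ V_g
|∂P/∂n| = 9.94×10⁻⁵ × 1.13 × 57.1 = 6.42×10⁻³ Pa/m

6.4×10⁻³ Pa/m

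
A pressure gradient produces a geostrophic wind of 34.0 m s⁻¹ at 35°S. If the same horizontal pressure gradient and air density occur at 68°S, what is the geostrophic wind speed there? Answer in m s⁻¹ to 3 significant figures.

21.0 m s⁻¹

With the same pressure gradient and density, V_g ∝ 1/f ∝ 1/sin φ.
V₂ = V₁ · sin φ₁ / sin φ₂ = 34.0 × sin 35° / sin 68°
V₂ = 34.0 × 0.5736/0.9272 = 21.0 m s⁻¹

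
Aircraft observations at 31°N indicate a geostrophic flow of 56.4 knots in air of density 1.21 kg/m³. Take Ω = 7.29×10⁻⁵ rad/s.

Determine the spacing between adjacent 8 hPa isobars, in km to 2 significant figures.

300 km

Coriolis parameter at 31°N:
f = 2Ω sin φ = 2 × 7.29×10⁻⁵ × sin 31° = 7.51×10⁻⁵ s⁻¹
Wind speed in SI: 56.4 knots = 29.0 m/s
Geostrophic balance rearranged: |∂P/∂n| = f ρ V_g
|∂P/∂n| = 7.51×10⁻⁵ × 1.21 × 29.0 = 2.64×10⁻³ Pa/m
Isobar spacing: Δn = ΔP/|∂P/∂n| = 800 Pa / 2.64×10⁻³ Pa/m = 303452 m ≈ 300 km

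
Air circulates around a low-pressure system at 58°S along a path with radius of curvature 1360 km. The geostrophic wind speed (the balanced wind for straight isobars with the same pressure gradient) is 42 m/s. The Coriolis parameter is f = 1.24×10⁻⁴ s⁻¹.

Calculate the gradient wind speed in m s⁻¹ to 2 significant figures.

35 m s⁻¹

Around a low, centrifugal force acts outward with Coriolis, so pressure-gradient force balances both:
(1/ρ)|∂P/∂n| = fV + V²/R  →  V² + fR·V − fR·V_g = 0
With fR = 1.24×10⁻⁴ × 1360×10³ m = 169 m/s:
V = [−fR + √((fR)² + 4 fR V_g)]/2 = [−169 + √(169² + 4×169×42)]/2 = 34.8 m/s
Subgeostrophic (V < V_g = 42 m/s), as expected around a low.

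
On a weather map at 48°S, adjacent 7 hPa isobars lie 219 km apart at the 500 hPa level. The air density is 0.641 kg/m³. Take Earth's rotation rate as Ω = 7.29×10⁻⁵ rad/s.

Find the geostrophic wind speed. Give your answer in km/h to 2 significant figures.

Coriolis parameter at 48°S:
f = 2Ω sin φ = 2 × 7.29×10⁻⁵ × sin 48° = 1.08×10⁻⁴ s⁻¹
Pressure gradient: |∂P/∂n| = 700 Pa / 219000 m = 3.20×10⁻³ Pa/m
Geostrophic balance (pressure-gradient force = Coriolis force):
V_g = (1/(fρ)) |∂P/∂n| = 3.20×10⁻³ / (1.08×10⁻⁴ × 0.641) = 46.0 m/s
Converting: 46.0 m/s × 3.6 = 170 km/h

170 km/h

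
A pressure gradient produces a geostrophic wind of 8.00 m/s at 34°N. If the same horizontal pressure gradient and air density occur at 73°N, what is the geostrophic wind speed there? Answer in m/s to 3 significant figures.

With the same pressure gradient and density, V_g ∝ 1/f ∝ 1/sin φ.
V₂ = V₁ · sin φ₁ / sin φ₂ = 8.00 × sin 34° / sin 73°
V₂ = 8.00 × 0.5592/0.9563 = 4.68 m/s

4.68 m/s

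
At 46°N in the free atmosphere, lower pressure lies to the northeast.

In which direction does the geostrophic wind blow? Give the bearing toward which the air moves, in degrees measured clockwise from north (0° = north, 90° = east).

The pressure-gradient force points toward the northeast (bearing 045°).
Geostrophic balance: in the Northern Hemisphere the Coriolis force deflects motion to the right, so the geostrophic wind blows 90° to the right of the pressure-gradient force (low pressure on the left).
Rotating 045° by 90° clockwise gives 135° — the wind blows toward the southeast.

135°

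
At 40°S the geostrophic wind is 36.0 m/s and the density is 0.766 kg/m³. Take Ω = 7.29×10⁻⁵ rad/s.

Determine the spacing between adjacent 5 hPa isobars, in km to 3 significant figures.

193 km

Coriolis parameter at 40°S:
f = 2Ω sin φ = 2 × 7.29×10⁻⁵ × sin 40° = 9.37×10⁻⁵ s⁻¹
Geostrophic balance rearranged: |∂P/∂n| = f ρ V_g
|∂P/∂n| = 9.37×10⁻⁵ × 0.766 × 36.0 = 2.58×10⁻³ Pa/m
Isobar spacing: Δn = ΔP/|∂P/∂n| = 500 Pa / 2.58×10⁻³ Pa/m = 193470 m ≈ 193 km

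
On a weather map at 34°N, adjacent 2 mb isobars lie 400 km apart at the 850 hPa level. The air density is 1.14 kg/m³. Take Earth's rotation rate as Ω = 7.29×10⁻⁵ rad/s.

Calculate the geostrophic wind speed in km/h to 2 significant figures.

19 km/h

Coriolis parameter at 34°N:
f = 2Ω sin φ = 2 × 7.29×10⁻⁵ × sin 34° = 8.15×10⁻⁵ s⁻¹
Pressure gradient: |∂P/∂n| = 200 Pa / 400000 m = 5.00×10⁻⁴ Pa/m
Geostrophic balance (pressure-gradient force = Coriolis force):
V_g = (1/(fρ)) |∂P/∂n| = 5.00×10⁻⁴ / (8.15×10⁻⁵ × 1.14) = 5.38 m/s
Converting: 5.38 m/s × 3.6 = 19 km/h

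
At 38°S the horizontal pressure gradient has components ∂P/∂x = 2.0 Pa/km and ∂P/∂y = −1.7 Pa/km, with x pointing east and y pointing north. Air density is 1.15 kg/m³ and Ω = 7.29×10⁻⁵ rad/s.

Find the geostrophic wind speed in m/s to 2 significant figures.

25 m/s

Coriolis parameter at 38°S:
f = 2Ω sin φ = 2 × 7.29×10⁻⁵ × sin 38° = 8.98×10⁻⁵ s⁻¹
In the Southern Hemisphere f is negative: f = −8.98×10⁻⁵ s⁻¹.
Component geostrophic relations (x east, y north):
u_g = −(1/(fρ)) ∂P/∂y,  v_g = (1/(fρ)) ∂P/∂x
u_g = −(−1.7×10⁻³)/(−8.98×10⁻⁵ × 1.15) = −16.5 m/s;  v_g = (2.0×10⁻³)/(−8.98×10⁻⁵ × 1.15) = −19.4 m/s
|V_g| = √(u_g² + v_g²) = 25.4 m/s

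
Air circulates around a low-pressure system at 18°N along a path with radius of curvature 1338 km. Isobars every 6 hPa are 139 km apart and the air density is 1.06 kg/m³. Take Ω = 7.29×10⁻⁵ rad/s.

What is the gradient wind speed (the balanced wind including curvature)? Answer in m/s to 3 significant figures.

Coriolis parameter at 18°N:
f = 2Ω sin φ = 2 × 7.29×10⁻⁵ × sin 18° = 4.51×10⁻⁵ s⁻¹
Pressure gradient: |∂P/∂n| = 600 Pa / 139000 m = 4.32×10⁻³ Pa/m
Geostrophic speed: V_g = |∂P/∂n|/(fρ) = 4.32×10⁻³/(4.51×10⁻⁵ × 1.06) = 90.4 m/s
Around a low, centrifugal force acts outward with Coriolis, so pressure-gradient force balances both:
(1/ρ)|∂P/∂n| = fV + V²/R  →  V² + fR·V − fR·V_g = 0
With fR = 4.51×10⁻⁵ × 1338×10³ m = 60.3 m/s:
V = [−fR + √((fR)² + 4 fR V_g)]/2 = [−60.3 + √(60.3² + 4×60.3×90.4)]/2 = 49.6 m/s
Subgeostrophic (V < V_g = 90.4 m/s), as expected around a low.

49.6 m/s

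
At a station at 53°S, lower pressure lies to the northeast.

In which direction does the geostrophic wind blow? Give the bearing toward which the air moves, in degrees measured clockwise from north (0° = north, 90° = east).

The pressure-gradient force points toward the northeast (bearing 045°).
Geostrophic balance: in the Southern Hemisphere the Coriolis force deflects motion to the left, so the geostrophic wind blows 90° to the left of the pressure-gradient force (low pressure on the right).
Rotating 045° by 90° counterclockwise gives 315° — the wind blows toward the northwest.

315°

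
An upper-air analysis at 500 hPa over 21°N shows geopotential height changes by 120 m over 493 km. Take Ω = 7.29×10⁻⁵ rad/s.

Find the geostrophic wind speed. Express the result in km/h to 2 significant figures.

160 km/h

Coriolis parameter at 21°N:
f = 2Ω sin φ = 2 × 7.29×10⁻⁵ × sin 21° = 5.23×10⁻⁵ s⁻¹
Height gradient: |∂Z/∂n| = 120 m / 493000 m = 2.43×10⁻⁴
On a pressure surface, geostrophic balance gives V_g = (g/f)|∂Z/∂n|:
V_g = 9.81 × 2.43×10⁻⁴ / 5.23×10⁻⁵ = 45.7 m/s
Converting: 45.7 m/s × 3.6 = 160 km/h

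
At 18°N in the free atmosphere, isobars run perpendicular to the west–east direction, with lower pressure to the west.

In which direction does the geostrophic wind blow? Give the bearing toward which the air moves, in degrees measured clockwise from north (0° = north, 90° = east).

The pressure-gradient force points toward the west (bearing 270°).
Geostrophic balance: in the Northern Hemisphere the Coriolis force deflects motion to the right, so the geostrophic wind blows 90° to the right of the pressure-gradient force (low pressure on the left).
Rotating 270° by 90° clockwise gives 000° — the wind blows toward the north.

000°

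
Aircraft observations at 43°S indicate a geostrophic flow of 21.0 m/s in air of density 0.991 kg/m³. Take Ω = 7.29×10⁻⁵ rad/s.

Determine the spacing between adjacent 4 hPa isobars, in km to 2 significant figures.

190 km

Coriolis parameter at 43°S:
f = 2Ω sin φ = 2 × 7.29×10⁻⁵ × sin 43° = 9.94×10⁻⁵ s⁻¹
Geostrophic balance rearranged: |∂P/∂n| = f ρ V_g
|∂P/∂n| = 9.94×10⁻⁵ × 0.991 × 21.0 = 2.07×10⁻³ Pa/m
Isobar spacing: Δn = ΔP/|∂P/∂n| = 400 Pa / 2.07×10⁻³ Pa/m = 193297 m ≈ 190 km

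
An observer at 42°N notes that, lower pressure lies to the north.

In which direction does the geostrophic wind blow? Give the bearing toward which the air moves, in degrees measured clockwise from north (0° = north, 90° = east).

The pressure-gradient force points toward the north (bearing 000°).
Geostrophic balance: in the Northern Hemisphere the Coriolis force deflects motion to the right, so the geostrophic wind blows 90° to the right of the pressure-gradient force (low pressure on the left).
Rotating 000° by 90° clockwise gives 090° — the wind blows toward the east.

090°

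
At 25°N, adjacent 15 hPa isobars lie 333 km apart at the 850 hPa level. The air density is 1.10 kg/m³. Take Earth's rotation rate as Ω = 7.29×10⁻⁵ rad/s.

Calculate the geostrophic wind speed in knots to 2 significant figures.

130 knots

Coriolis parameter at 25°N:
f = 2Ω sin φ = 2 × 7.29×10⁻⁵ × sin 25° = 6.16×10⁻⁵ s⁻¹
Pressure gradient: |∂P/∂n| = 1500 Pa / 333000 m = 4.50×10⁻³ Pa/m
Geostrophic balance (pressure-gradient force = Coriolis force):
V_g = (1/(fρ)) |∂P/∂n| = 4.50×10⁻³ / (6.16×10⁻⁵ × 1.10) = 66.5 m/s
Converting: 66.5 m/s × 1.944 = 130 knots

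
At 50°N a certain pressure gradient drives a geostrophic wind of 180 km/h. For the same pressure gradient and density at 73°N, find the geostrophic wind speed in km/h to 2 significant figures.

With the same pressure gradient and density, V_g ∝ 1/f ∝ 1/sin φ.
V₂ = V₁ · sin φ₁ / sin φ₂ = 180 × sin 50° / sin 73°
V₂ = 180 × 0.7660/0.9563 = 140 km/h

140 km/h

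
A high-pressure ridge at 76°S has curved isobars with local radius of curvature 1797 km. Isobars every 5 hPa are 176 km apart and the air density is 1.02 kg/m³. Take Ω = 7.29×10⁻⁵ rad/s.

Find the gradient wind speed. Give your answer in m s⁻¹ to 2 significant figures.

Coriolis parameter at 76°S:
f = 2Ω sin φ = 2 × 7.29×10⁻⁵ × sin 76° = 1.41×10⁻⁴ s⁻¹
Pressure gradient: |∂P/∂n| = 500 Pa / 176000 m = 2.84×10⁻³ Pa/m
Geostrophic speed: V_g = |∂P/∂n|/(fρ) = 2.84×10⁻³/(1.41×10⁻⁴ × 1.02) = 19.7 m/s
Around a high, pressure-gradient force acts outward with centrifugal, so Coriolis balances both:
fV = (1/ρ)|∂P/∂n| + V²/R  →  V² − fR·V + fR·V_g = 0
With fR = 1.41×10⁻⁴ × 1797×10³ m = 254 m/s:
V = [fR − √((fR)² − 4 fR V_g)]/2 = [254 − √(254² − 4×254×19.7)]/2 = 21.5 m/s
Supergeostrophic (V > V_g = 19.7 m/s), as expected around a high.

22 m s⁻¹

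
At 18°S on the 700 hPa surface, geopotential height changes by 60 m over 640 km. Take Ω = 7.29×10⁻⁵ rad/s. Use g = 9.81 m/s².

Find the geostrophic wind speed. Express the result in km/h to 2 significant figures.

73 km/h

Coriolis parameter at 18°S:
f = 2Ω sin φ = 2 × 7.29×10⁻⁵ × sin 18° = 4.51×10⁻⁵ s⁻¹
Height gradient: |∂Z/∂n| = 60 m / 640000 m = 9.38×10⁻⁵
On a pressure surface, geostrophic balance gives V_g = (g/f)|∂Z/∂n|:
V_g = 9.81 × 9.38×10⁻⁵ / 4.51×10⁻⁵ = 20.4 m/s
Converting: 20.4 m/s × 3.6 = 73 km/h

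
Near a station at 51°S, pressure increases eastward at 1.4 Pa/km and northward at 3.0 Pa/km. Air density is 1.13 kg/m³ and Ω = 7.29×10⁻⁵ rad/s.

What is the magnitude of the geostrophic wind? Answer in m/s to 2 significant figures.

26 m/s

Coriolis parameter at 51°S:
f = 2Ω sin φ = 2 × 7.29×10⁻⁵ × sin 51° = 1.13×10⁻⁴ s⁻¹
In the Southern Hemisphere f is negative: f = −1.13×10⁻⁴ s⁻¹.
Component geostrophic relations (x east, y north):
u_g = −(1/(fρ)) ∂P/∂y,  v_g = (1/(fρ)) ∂P/∂x
u_g = −(3.0×10⁻³)/(−1.13×10⁻⁴ × 1.13) = 23.4 m/s;  v_g = (1.4×10⁻³)/(−1.13×10⁻⁴ × 1.13) = −10.9 m/s
|V_g| = √(u_g² + v_g²) = 25.9 m/s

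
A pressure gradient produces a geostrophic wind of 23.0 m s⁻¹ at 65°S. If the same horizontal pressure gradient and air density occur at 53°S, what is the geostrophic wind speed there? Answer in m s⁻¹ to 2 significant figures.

26 m s⁻¹

With the same pressure gradient and density, V_g ∝ 1/f ∝ 1/sin φ.
V₂ = V₁ · sin φ₁ / sin φ₂ = 23.0 × sin 65° / sin 53°
V₂ = 23.0 × 0.9063/0.7986 = 26 m s⁻¹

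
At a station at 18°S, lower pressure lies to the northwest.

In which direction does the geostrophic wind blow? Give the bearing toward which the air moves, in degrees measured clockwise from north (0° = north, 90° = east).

225°

The pressure-gradient force points toward the northwest (bearing 315°).
Geostrophic balance: in the Southern Hemisphere the Coriolis force deflects motion to the left, so the geostrophic wind blows 90° to the left of the pressure-gradient force (low pressure on the right).
Rotating 315° by 90° counterclockwise gives 225° — the wind blows toward the southwest.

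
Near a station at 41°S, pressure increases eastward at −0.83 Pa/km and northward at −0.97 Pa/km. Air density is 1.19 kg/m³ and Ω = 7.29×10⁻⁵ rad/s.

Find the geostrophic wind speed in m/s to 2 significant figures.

11 m/s

Coriolis parameter at 41°S:
f = 2Ω sin φ = 2 × 7.29×10⁻⁵ × sin 41° = 9.57×10⁻⁵ s⁻¹
In the Southern Hemisphere f is negative: f = −9.57×10⁻⁵ s⁻¹.
Component geostrophic relations (x east, y north):
u_g = −(1/(fρ)) ∂P/∂y,  v_g = (1/(fρ)) ∂P/∂x
u_g = −(−0.97×10⁻³)/(−9.57×10⁻⁵ × 1.19) = −8.52 m/s;  v_g = (−0.83×10⁻³)/(−9.57×10⁻⁵ × 1.19) = 7.29 m/s
|V_g| = √(u_g² + v_g²) = 11.2 m/s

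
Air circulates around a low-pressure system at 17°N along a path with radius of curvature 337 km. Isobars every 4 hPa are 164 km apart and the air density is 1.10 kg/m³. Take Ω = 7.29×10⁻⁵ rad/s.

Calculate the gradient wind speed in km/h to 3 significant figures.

75.9 km/h

Coriolis parameter at 17°N:
f = 2Ω sin φ = 2 × 7.29×10⁻⁵ × sin 17° = 4.26×10⁻⁵ s⁻¹
Pressure gradient: |∂P/∂n| = 400 Pa / 164000 m = 2.44×10⁻³ Pa/m
Geostrophic speed: V_g = |∂P/∂n|/(fρ) = 2.44×10⁻³/(4.26×10⁻⁵ × 1.10) = 52.0 m/s
Around a low, centrifugal force acts outward with Coriolis, so pressure-gradient force balances both:
(1/ρ)|∂P/∂n| = fV + V²/R  →  V² + fR·V − fR·V_g = 0
With fR = 4.26×10⁻⁵ × 337×10³ m = 14.4 m/s:
V = [−fR + √((fR)² + 4 fR V_g)]/2 = [−14.4 + √(14.4² + 4×14.4×52)]/2 = 21.1 m/s
Subgeostrophic (V < V_g = 52 m/s), as expected around a low.
Converting: 21.1 m/s × 3.6 = 75.9 km/h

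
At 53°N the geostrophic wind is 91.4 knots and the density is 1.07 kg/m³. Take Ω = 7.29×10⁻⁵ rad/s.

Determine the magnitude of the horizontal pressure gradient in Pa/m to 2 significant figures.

5.9×10⁻³ Pa/m

Coriolis parameter at 53°N:
f = 2Ω sin φ = 2 × 7.29×10⁻⁵ × sin 53° = 1.16×10⁻⁴ s⁻¹
Wind speed in SI: 91.4 knots = 47.0 m/s
Geostrophic balance rearranged: |∂P/∂n| = f ρ V_g
|∂P/∂n| = 1.16×10⁻⁴ × 1.07 × 47.0 = 5.86×10⁻³ Pa/m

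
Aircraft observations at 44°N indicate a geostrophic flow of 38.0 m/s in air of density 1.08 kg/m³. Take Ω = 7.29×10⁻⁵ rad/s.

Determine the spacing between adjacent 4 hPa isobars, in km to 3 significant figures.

Coriolis parameter at 44°N:
f = 2Ω sin φ = 2 × 7.29×10⁻⁵ × sin 44° = 1.01×10⁻⁴ s⁻¹
Geostrophic balance rearranged: |∂P/∂n| = f ρ V_g
|∂P/∂n| = 1.01×10⁻⁴ × 1.08 × 38.0 = 4.16×10⁻³ Pa/m
Isobar spacing: Δn = ΔP/|∂P/∂n| = 400 Pa / 4.16×10⁻³ Pa/m = 96233 m ≈ 96.2 km

96.2 km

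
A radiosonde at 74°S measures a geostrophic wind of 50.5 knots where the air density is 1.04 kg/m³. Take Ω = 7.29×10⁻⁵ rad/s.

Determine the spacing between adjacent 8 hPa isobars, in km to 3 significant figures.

Coriolis parameter at 74°S:
f = 2Ω sin φ = 2 × 7.29×10⁻⁵ × sin 74° = 1.40×10⁻⁴ s⁻¹
Wind speed in SI: 50.5 knots = 26.0 m/s
Geostrophic balance rearranged: |∂P/∂n| = f ρ V_g
|∂P/∂n| = 1.40×10⁻⁴ × 1.04 × 26.0 = 3.79×10⁻³ Pa/m
Isobar spacing: Δn = ΔP/|∂P/∂n| = 800 Pa / 3.79×10⁻³ Pa/m = 211265 m ≈ 211 km

211 km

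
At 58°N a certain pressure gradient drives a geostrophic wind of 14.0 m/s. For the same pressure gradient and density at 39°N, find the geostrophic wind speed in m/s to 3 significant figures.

18.9 m/s

With the same pressure gradient and density, V_g ∝ 1/f ∝ 1/sin φ.
V₂ = V₁ · sin φ₁ / sin φ₂ = 14.0 × sin 58° / sin 39°
V₂ = 14.0 × 0.8480/0.6293 = 18.9 m/s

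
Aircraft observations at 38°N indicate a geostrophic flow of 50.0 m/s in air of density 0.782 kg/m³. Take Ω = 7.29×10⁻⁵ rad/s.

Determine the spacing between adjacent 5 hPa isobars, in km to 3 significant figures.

Coriolis parameter at 38°N:
f = 2Ω sin φ = 2 × 7.29×10⁻⁵ × sin 38° = 8.98×10⁻⁵ s⁻¹
Geostrophic balance rearranged: |∂P/∂n| = f ρ V_g
|∂P/∂n| = 8.98×10⁻⁵ × 0.782 × 50.0 = 3.51×10⁻³ Pa/m
Isobar spacing: Δn = ΔP/|∂P/∂n| = 500 Pa / 3.51×10⁻³ Pa/m = 142460 m ≈ 142 km

142 km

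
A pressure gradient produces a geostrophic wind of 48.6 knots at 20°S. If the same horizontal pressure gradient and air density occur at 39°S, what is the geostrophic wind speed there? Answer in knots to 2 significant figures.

With the same pressure gradient and density, V_g ∝ 1/f ∝ 1/sin φ.
V₂ = V₁ · sin φ₁ / sin φ₂ = 48.6 × sin 20° / sin 39°
V₂ = 48.6 × 0.3420/0.6293 = 26 knots

26 knots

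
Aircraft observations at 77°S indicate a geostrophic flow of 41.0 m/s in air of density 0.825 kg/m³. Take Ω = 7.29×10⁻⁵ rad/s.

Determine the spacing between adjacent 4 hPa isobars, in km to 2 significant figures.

Coriolis parameter at 77°S:
f = 2Ω sin φ = 2 × 7.29×10⁻⁵ × sin 77° = 1.42×10⁻⁴ s⁻¹
Geostrophic balance rearranged: |∂P/∂n| = f ρ V_g
|∂P/∂n| = 1.42×10⁻⁴ × 0.825 × 41.0 = 4.81×10⁻³ Pa/m
Isobar spacing: Δn = ΔP/|∂P/∂n| = 400 Pa / 4.81×10⁻³ Pa/m = 83242 m ≈ 83 km

83 km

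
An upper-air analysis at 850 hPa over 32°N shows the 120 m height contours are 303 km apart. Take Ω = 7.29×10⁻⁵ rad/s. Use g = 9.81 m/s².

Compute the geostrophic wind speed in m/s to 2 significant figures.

50 m/s

Coriolis parameter at 32°N:
f = 2Ω sin φ = 2 × 7.29×10⁻⁵ × sin 32° = 7.73×10⁻⁵ s⁻¹
Height gradient: |∂Z/∂n| = 120 m / 303000 m = 3.96×10⁻⁴
On a pressure surface, geostrophic balance gives V_g = (g/f)|∂Z/∂n|:
V_g = 9.81 × 3.96×10⁻⁴ / 7.73×10⁻⁵ = 50.3 m/s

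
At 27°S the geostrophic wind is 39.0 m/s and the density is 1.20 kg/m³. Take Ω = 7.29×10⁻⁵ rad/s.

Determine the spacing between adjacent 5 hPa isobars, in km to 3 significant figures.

Coriolis parameter at 27°S:
f = 2Ω sin φ = 2 × 7.29×10⁻⁵ × sin 27° = 6.62×10⁻⁵ s⁻¹
Geostrophic balance rearranged: |∂P/∂n| = f ρ V_g
|∂P/∂n| = 6.62×10⁻⁵ × 1.20 × 39.0 = 3.10×10⁻³ Pa/m
Isobar spacing: Δn = ΔP/|∂P/∂n| = 500 Pa / 3.10×10⁻³ Pa/m = 161406 m ≈ 161 km

161 km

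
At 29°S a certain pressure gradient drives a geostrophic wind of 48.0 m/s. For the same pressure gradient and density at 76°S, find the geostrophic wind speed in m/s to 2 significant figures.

With the same pressure gradient and density, V_g ∝ 1/f ∝ 1/sin φ.
V₂ = V₁ · sin φ₁ / sin φ₂ = 48.0 × sin 29° / sin 76°
V₂ = 48.0 × 0.4848/0.9703 = 24 m/s

24 m/s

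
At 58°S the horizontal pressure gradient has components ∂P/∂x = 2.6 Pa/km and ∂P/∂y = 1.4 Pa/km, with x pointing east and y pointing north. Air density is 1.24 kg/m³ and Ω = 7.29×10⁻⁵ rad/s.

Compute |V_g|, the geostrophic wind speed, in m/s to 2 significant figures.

Coriolis parameter at 58°S:
f = 2Ω sin φ = 2 × 7.29×10⁻⁵ × sin 58° = 1.24×10⁻⁴ s⁻¹
In the Southern Hemisphere f is negative: f = −1.24×10⁻⁴ s⁻¹.
Component geostrophic relations (x east, y north):
u_g = −(1/(fρ)) ∂P/∂y,  v_g = (1/(fρ)) ∂P/∂x
u_g = −(1.4×10⁻³)/(−1.24×10⁻⁴ × 1.24) = 9.13 m/s;  v_g = (2.6×10⁻³)/(−1.24×10⁻⁴ × 1.24) = −17.0 m/s
|V_g| = √(u_g² + v_g²) = 19.3 m/s

19 m/s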